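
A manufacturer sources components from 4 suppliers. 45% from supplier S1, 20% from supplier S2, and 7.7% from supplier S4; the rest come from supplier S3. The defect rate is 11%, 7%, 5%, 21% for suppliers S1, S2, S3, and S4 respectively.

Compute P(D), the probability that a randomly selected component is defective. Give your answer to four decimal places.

P(D) ≈ 0.0933

P(S3) = 1 − (0.45 + 0.2 + 0.077) = 0.273.
By the law of total probability,
P(D) = P(D|S1)·P(S1) + P(D|S2)·P(S2) + P(D|S3)·P(S3) + P(D|S4)·P(S4)
      = 0.11·0.45 + 0.07·0.2 + 0.05·0.273 + 0.21·0.077
      = 0.0495 + 0.014 + 0.01365 + 0.01617 = 0.09332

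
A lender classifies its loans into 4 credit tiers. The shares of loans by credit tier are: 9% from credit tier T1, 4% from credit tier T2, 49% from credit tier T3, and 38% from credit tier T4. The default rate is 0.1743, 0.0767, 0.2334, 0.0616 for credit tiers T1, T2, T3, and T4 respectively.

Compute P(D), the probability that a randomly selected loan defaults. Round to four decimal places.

P(D) = P(D|T1)·P(T1) + P(D|T2)·P(T2) + P(D|T3)·P(T3) + P(D|T4)·P(T4)
      = 0.1743·0.09 + 0.0767·0.04 + 0.2334·0.49 + 0.0616·0.38
      = 0.015687 + 0.003068 + 0.114366 + 0.023408 = 0.156529

P(D) ≈ 0.1565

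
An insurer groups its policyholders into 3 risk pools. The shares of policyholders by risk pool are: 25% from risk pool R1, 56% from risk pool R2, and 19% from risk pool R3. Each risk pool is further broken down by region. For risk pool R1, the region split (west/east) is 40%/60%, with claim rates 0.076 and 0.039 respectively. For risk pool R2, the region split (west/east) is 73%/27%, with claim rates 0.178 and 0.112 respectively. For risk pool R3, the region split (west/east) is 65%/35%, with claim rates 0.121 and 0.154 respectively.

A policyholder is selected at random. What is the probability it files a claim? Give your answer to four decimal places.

P(C|R1) = 0.4·0.076 + 0.6·0.039 = 0.0304 + 0.0234 = 0.0538
P(C|R2) = 0.73·0.178 + 0.27·0.112 = 0.12994 + 0.03024 = 0.16018
P(C|R3) = 0.65·0.121 + 0.35·0.154 = 0.07865 + 0.0539 = 0.13255
Then overall,
P(C) = 0.25·0.0538 + 0.56·0.16018 + 0.19·0.13255
      = 0.01345 + 0.0897008 + 0.0251845 = 0.1283353

P(C) ≈ 0.1283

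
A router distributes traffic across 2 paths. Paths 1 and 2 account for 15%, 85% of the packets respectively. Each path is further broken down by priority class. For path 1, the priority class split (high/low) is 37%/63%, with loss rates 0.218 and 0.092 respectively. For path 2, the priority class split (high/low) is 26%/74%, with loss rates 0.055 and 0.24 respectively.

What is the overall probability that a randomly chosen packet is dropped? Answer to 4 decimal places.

P(L|1) = 0.37·0.218 + 0.63·0.092 = 0.08066 + 0.05796 = 0.13862
P(L|2) = 0.26·0.055 + 0.74·0.24 = 0.0143 + 0.1776 = 0.1919
Then overall,
P(L) = 0.15·0.13862 + 0.85·0.1919
      = 0.020793 + 0.163115 = 0.183908

0.1839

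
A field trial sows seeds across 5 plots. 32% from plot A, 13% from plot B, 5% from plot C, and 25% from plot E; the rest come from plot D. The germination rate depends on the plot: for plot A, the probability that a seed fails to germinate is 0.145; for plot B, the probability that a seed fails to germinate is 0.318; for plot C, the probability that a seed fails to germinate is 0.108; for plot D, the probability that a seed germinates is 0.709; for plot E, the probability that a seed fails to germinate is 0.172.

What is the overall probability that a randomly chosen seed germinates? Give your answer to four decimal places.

P(D) = 1 − (0.32 + 0.13 + 0.05 + 0.25) = 0.25.
P(G|A) = 1 − 0.145 = 0.855.
P(G|B) = 1 − 0.318 = 0.682.
P(G|C) = 1 − 0.108 = 0.892.
P(G|E) = 1 − 0.172 = 0.828.
By the law of total probability,
P(G) = P(G|A)·P(A) + P(G|B)·P(B) + P(G|C)·P(C) + P(G|D)·P(D) + P(G|E)·P(E)
      = 0.855·0.32 + 0.682·0.13 + 0.892·0.05 + 0.709·0.25 + 0.828·0.25
      = 0.2736 + 0.08866 + 0.0446 + 0.17725 + 0.207 = 0.79111

0.7911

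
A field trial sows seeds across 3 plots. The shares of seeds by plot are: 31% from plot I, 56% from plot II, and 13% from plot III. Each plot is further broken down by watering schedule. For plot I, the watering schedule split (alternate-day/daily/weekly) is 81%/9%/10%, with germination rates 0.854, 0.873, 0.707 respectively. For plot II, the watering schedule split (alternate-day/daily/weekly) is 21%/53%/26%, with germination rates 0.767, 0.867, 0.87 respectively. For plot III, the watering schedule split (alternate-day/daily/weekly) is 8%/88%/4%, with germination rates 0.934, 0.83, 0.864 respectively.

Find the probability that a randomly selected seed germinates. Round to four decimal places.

P(G) ≈ 0.8441

P(G|I) = 0.81·0.854 + 0.09·0.873 + 0.1·0.707 = 0.69174 + 0.07857 + 0.0707 = 0.84101
P(G|II) = 0.21·0.767 + 0.53·0.867 + 0.26·0.87 = 0.16107 + 0.45951 + 0.2262 = 0.84678
P(G|III) = 0.08·0.934 + 0.88·0.83 + 0.04·0.864 = 0.07472 + 0.7304 + 0.03456 = 0.83968
By total probability over the outer partition,
P(G) = 0.31·0.84101 + 0.56·0.84678 + 0.13·0.83968
      = 0.2607131 + 0.4741968 + 0.1091584 = 0.8440683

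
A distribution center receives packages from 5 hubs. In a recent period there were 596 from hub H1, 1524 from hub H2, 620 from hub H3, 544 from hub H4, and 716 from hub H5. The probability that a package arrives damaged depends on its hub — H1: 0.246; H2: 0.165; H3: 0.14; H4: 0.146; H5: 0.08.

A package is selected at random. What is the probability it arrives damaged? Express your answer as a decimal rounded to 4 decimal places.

P(D) ≈ 0.1554

Total: 596 + 1524 + 620 + 544 + 716 = 4000.
P(H1) = 596/4000 = 0.149. P(H2) = 1524/4000 = 0.381. P(H3) = 620/4000 = 0.155. P(H4) = 544/4000 = 0.136. P(H5) = 716/4000 = 0.179.
Summing over the partition,
P(D) = P(D|H1)·P(H1) + P(D|H2)·P(H2) + P(D|H3)·P(H3) + P(D|H4)·P(H4) + P(D|H5)·P(H5)
      = 0.246·0.149 + 0.165·0.381 + 0.14·0.155 + 0.146·0.136 + 0.08·0.179
      = 0.036654 + 0.062865 + 0.0217 + 0.019856 + 0.01432 = 0.155395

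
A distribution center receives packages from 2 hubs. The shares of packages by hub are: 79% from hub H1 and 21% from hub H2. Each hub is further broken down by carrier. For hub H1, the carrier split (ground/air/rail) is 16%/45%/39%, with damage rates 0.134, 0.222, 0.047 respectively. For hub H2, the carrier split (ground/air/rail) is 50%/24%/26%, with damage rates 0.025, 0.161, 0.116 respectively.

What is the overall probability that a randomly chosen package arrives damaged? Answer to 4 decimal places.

0.1274

P(D|H1) = 0.16·0.134 + 0.45·0.222 + 0.39·0.047 = 0.02144 + 0.0999 + 0.01833 = 0.13967
P(D|H2) = 0.5·0.025 + 0.24·0.161 + 0.26·0.116 = 0.0125 + 0.03864 + 0.03016 = 0.0813
Then overall,
P(D) = 0.79·0.13967 + 0.21·0.0813
      = 0.1103393 + 0.017073 = 0.1274123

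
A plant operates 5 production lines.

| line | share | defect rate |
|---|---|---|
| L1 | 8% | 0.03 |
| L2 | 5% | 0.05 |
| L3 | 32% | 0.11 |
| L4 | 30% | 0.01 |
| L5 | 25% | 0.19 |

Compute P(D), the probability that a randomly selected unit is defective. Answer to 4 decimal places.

P(D) = P(D|L1)·P(L1) + P(D|L2)·P(L2) + P(D|L3)·P(L3) + P(D|L4)·P(L4) + P(D|L5)·P(L5)
      = 0.03·0.08 + 0.05·0.05 + 0.11·0.32 + 0.01·0.3 + 0.19·0.25
      = 0.0024 + 0.0025 + 0.0352 + 0.003 + 0.0475 = 0.0906

0.0906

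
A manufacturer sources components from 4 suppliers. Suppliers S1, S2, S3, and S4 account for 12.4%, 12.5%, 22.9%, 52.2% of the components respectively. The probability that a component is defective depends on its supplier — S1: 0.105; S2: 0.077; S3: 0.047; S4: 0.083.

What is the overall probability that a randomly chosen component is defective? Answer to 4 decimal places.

P(D) ≈ 0.0767

Using total probability over the partition,
P(D) = P(D|S1)·P(S1) + P(D|S2)·P(S2) + P(D|S3)·P(S3) + P(D|S4)·P(S4)
      = 0.105·0.124 + 0.077·0.125 + 0.047·0.229 + 0.083·0.522
      = 0.01302 + 0.009625 + 0.010763 + 0.043326 = 0.076734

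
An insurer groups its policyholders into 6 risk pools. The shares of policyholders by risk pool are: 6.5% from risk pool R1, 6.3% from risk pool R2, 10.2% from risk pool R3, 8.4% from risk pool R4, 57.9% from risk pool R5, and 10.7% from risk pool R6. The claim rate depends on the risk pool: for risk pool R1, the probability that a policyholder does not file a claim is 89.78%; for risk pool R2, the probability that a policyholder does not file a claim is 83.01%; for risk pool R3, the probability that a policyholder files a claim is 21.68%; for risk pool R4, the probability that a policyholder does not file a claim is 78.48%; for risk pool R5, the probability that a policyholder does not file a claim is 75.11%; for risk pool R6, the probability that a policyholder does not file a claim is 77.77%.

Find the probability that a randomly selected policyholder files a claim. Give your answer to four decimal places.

P(C) ≈ 0.2254

P(C|R1) = 1 − 0.8978 = 0.1022.
P(C|R2) = 1 − 0.8301 = 0.1699.
P(C|R4) = 1 − 0.7848 = 0.2152.
P(C|R5) = 1 − 0.7511 = 0.2489.
P(C|R6) = 1 − 0.7777 = 0.2223.
P(C) = P(C|R1)·P(R1) + P(C|R2)·P(R2) + P(C|R3)·P(R3) + P(C|R4)·P(R4) + P(C|R5)·P(R5) + P(C|R6)·P(R6)
      = 0.1022·0.065 + 0.1699·0.063 + 0.2168·0.102 + 0.2152·0.084 + 0.2489·0.579 + 0.2223·0.107
      = 0.006643 + 0.0107037 + 0.0221136 + 0.0180768 + 0.1441131 + 0.0237861 = 0.2254363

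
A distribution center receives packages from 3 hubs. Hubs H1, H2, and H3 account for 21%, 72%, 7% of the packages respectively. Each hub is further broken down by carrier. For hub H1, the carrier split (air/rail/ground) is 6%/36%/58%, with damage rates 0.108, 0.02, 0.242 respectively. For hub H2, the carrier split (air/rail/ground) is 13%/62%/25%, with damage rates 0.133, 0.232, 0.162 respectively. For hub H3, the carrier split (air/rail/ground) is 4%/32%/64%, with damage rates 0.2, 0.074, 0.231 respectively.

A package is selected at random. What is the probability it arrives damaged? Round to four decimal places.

P(D) ≈ 0.1901

P(D|H1) = 0.06·0.108 + 0.36·0.02 + 0.58·0.242 = 0.00648 + 0.0072 + 0.14036 = 0.15404
P(D|H2) = 0.13·0.133 + 0.62·0.232 + 0.25·0.162 = 0.01729 + 0.14384 + 0.0405 = 0.20163
P(D|H3) = 0.04·0.2 + 0.32·0.074 + 0.64·0.231 = 0.008 + 0.02368 + 0.14784 = 0.17952
By total probability over the outer partition,
P(D) = 0.21·0.15404 + 0.72·0.20163 + 0.07·0.17952
      = 0.0323484 + 0.1451736 + 0.0125664 = 0.1900884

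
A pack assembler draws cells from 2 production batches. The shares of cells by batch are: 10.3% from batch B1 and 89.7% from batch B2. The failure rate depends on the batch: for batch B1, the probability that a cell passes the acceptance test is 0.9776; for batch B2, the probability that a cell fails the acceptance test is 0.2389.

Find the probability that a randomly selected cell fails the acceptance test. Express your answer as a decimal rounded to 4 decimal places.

P(F) ≈ 0.2166

P(F|B1) = 1 − 0.9776 = 0.0224.
P(F) = P(F|B1)·P(B1) + P(F|B2)·P(B2)
      = 0.0224·0.103 + 0.2389·0.897
      = 0.0023072 + 0.2142933 = 0.2166005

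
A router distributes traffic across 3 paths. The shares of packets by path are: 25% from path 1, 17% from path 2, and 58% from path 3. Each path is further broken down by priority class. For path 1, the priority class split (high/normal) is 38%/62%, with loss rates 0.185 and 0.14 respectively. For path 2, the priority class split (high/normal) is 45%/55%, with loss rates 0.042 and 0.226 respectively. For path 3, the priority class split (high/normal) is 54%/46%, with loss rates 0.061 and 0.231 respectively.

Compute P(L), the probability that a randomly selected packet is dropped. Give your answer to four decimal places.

P(L|1) = 0.38·0.185 + 0.62·0.14 = 0.0703 + 0.0868 = 0.1571
P(L|2) = 0.45·0.042 + 0.55·0.226 = 0.0189 + 0.1243 = 0.1432
P(L|3) = 0.54·0.061 + 0.46·0.231 = 0.03294 + 0.10626 = 0.1392
By total probability over the outer partition,
P(L) = 0.25·0.1571 + 0.17·0.1432 + 0.58·0.1392
      = 0.039275 + 0.024344 + 0.080736 = 0.144355

P(L) ≈ 0.1444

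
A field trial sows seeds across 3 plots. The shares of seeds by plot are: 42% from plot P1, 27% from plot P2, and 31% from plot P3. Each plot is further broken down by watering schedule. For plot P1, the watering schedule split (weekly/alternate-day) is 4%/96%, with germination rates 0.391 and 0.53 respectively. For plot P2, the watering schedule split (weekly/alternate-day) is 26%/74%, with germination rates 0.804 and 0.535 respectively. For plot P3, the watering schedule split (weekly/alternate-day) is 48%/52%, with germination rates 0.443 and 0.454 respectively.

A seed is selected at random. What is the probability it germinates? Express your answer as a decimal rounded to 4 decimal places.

P(G|P1) = 0.04·0.391 + 0.96·0.53 = 0.01564 + 0.5088 = 0.52444
P(G|P2) = 0.26·0.804 + 0.74·0.535 = 0.20904 + 0.3959 = 0.60494
P(G|P3) = 0.48·0.443 + 0.52·0.454 = 0.21264 + 0.23608 = 0.44872
Then overall,
P(G) = 0.42·0.52444 + 0.27·0.60494 + 0.31·0.44872
      = 0.2202648 + 0.1633338 + 0.1391032 = 0.5227018

P(G) ≈ 0.5227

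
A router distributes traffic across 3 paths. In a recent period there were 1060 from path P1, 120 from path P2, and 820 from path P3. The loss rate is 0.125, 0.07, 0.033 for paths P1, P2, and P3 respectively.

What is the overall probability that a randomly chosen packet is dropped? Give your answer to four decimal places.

P(L) ≈ 0.0840

Total: 1060 + 120 + 820 = 2000.
P(P1) = 1060/2000 = 0.53. P(P2) = 120/2000 = 0.06. P(P3) = 820/2000 = 0.41.
By the law of total probability,
P(L) = P(L|P1)·P(P1) + P(L|P2)·P(P2) + P(L|P3)·P(P3)
      = 0.125·0.53 + 0.07·0.06 + 0.033·0.41
      = 0.06625 + 0.0042 + 0.01353 = 0.08398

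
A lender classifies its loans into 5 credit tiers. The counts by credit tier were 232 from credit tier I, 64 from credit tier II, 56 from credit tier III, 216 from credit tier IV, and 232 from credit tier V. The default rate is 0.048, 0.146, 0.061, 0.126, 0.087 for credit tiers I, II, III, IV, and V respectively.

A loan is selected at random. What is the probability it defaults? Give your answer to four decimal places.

P(D) ≈ 0.0891

Total: 232 + 64 + 56 + 216 + 232 = 800.
P(I) = 232/800 = 0.29. P(II) = 64/800 = 0.08. P(III) = 56/800 = 0.07. P(IV) = 216/800 = 0.27. P(V) = 232/800 = 0.29.
P(D) = P(D|I)·P(I) + P(D|II)·P(II) + P(D|III)·P(III) + P(D|IV)·P(IV) + P(D|V)·P(V)
      = 0.048·0.29 + 0.146·0.08 + 0.061·0.07 + 0.126·0.27 + 0.087·0.29
      = 0.01392 + 0.01168 + 0.00427 + 0.03402 + 0.02523 = 0.08912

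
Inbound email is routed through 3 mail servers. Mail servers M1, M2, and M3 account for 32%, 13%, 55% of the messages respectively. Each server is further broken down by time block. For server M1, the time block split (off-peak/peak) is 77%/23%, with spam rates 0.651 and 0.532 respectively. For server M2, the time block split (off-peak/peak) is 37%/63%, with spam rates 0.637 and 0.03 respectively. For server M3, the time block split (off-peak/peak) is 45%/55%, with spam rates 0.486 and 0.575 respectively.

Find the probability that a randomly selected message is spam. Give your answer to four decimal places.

0.5269

P(S|M1) = 0.77·0.651 + 0.23·0.532 = 0.50127 + 0.12236 = 0.62363
P(S|M2) = 0.37·0.637 + 0.63·0.03 = 0.23569 + 0.0189 = 0.25459
P(S|M3) = 0.45·0.486 + 0.55·0.575 = 0.2187 + 0.31625 = 0.53495
By total probability over the outer partition,
P(S) = 0.32·0.62363 + 0.13·0.25459 + 0.55·0.53495
      = 0.1995616 + 0.0330967 + 0.2942225 = 0.5268808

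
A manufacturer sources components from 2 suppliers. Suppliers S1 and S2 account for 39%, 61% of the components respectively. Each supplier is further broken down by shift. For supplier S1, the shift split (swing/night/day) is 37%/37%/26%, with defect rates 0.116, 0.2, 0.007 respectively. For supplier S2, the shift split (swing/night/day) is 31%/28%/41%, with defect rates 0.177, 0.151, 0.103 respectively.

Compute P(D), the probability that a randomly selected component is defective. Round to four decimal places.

0.1313

P(D|S1) = 0.37·0.116 + 0.37·0.2 + 0.26·0.007 = 0.04292 + 0.074 + 0.00182 = 0.11874
P(D|S2) = 0.31·0.177 + 0.28·0.151 + 0.41·0.103 = 0.05487 + 0.04228 + 0.04223 = 0.13938
Then overall,
P(D) = 0.39·0.11874 + 0.61·0.13938
      = 0.0463086 + 0.0850218 = 0.1313304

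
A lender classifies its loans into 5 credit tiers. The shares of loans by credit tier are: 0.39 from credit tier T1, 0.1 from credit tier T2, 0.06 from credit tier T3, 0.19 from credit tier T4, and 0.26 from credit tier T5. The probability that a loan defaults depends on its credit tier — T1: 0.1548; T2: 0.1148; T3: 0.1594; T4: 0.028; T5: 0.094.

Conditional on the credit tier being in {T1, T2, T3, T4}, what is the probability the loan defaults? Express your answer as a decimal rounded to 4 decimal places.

Let S = {T1, T2, T3, T4}.
P(S) = 0.39 + 0.1 + 0.06 + 0.19 = 0.74.
P(D ∩ S) = 0.1548·0.39 + 0.1148·0.1 + 0.1594·0.06 + 0.028·0.19 = 0.060372 + 0.01148 + 0.009564 + 0.00532 = 0.086736.
P(D | S) = 0.086736 / 0.74 = 0.117211…

P(D|S) ≈ 0.1172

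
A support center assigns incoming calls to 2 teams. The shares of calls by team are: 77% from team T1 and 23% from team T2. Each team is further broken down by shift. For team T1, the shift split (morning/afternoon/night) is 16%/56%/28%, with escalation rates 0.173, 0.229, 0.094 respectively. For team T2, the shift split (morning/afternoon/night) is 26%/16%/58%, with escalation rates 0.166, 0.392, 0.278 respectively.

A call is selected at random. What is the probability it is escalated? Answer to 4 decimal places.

P(E|T1) = 0.16·0.173 + 0.56·0.229 + 0.28·0.094 = 0.02768 + 0.12824 + 0.02632 = 0.18224
P(E|T2) = 0.26·0.166 + 0.16·0.392 + 0.58·0.278 = 0.04316 + 0.06272 + 0.16124 = 0.26712
Then overall,
P(E) = 0.77·0.18224 + 0.23·0.26712
      = 0.1403248 + 0.0614376 = 0.2017624

0.2018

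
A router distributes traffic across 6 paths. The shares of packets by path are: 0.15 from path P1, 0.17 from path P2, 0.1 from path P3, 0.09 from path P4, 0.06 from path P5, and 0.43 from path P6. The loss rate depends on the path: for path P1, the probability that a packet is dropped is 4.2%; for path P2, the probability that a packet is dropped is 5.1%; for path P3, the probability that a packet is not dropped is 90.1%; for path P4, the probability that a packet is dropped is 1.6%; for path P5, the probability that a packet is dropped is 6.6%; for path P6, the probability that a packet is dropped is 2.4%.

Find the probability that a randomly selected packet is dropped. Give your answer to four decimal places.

P(L) ≈ 0.0406

P(L|P3) = 1 − 0.901 = 0.099.
P(L) = P(L|P1)·P(P1) + P(L|P2)·P(P2) + P(L|P3)·P(P3) + P(L|P4)·P(P4) + P(L|P5)·P(P5) + P(L|P6)·P(P6)
      = 0.042·0.15 + 0.051·0.17 + 0.099·0.1 + 0.016·0.09 + 0.066·0.06 + 0.024·0.43
      = 0.0063 + 0.00867 + 0.0099 + 0.00144 + 0.00396 + 0.01032 = 0.04059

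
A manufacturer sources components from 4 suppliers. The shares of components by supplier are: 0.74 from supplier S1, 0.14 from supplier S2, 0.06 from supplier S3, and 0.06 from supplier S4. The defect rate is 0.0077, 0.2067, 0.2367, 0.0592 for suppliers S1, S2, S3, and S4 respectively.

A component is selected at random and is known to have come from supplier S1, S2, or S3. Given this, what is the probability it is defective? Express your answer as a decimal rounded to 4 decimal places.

0.0520

Let S = {S1, S2, S3}.
P(S) = 0.74 + 0.14 + 0.06 = 0.94.
P(D ∩ S) = 0.0077·0.74 + 0.2067·0.14 + 0.2367·0.06 = 0.005698 + 0.028938 + 0.014202 = 0.048838.
P(D | S) = 0.048838 / 0.94 = 0.051955…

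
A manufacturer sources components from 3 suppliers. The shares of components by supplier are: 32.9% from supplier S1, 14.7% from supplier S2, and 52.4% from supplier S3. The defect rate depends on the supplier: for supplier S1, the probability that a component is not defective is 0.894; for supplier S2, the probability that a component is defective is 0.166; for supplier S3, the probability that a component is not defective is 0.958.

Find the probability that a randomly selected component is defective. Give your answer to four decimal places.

0.0813

P(D|S1) = 1 − 0.894 = 0.106.
P(D|S3) = 1 − 0.958 = 0.042.
P(D) = P(D|S1)·P(S1) + P(D|S2)·P(S2) + P(D|S3)·P(S3)
      = 0.106·0.329 + 0.166·0.147 + 0.042·0.524
      = 0.034874 + 0.024402 + 0.022008 = 0.081284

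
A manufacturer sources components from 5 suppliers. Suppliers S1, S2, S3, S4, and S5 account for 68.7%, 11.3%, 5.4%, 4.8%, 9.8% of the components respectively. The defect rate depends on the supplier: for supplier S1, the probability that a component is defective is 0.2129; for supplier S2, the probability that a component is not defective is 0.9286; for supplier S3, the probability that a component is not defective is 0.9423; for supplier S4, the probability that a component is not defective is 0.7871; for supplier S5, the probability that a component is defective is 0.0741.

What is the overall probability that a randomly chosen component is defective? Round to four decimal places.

P(D|S2) = 1 − 0.9286 = 0.0714.
P(D|S3) = 1 − 0.9423 = 0.0577.
P(D|S4) = 1 − 0.7871 = 0.2129.
By the law of total probability,
P(D) = P(D|S1)·P(S1) + P(D|S2)·P(S2) + P(D|S3)·P(S3) + P(D|S4)·P(S4) + P(D|S5)·P(S5)
      = 0.2129·0.687 + 0.0714·0.113 + 0.0577·0.054 + 0.2129·0.048 + 0.0741·0.098
      = 0.1462623 + 0.0080682 + 0.0031158 + 0.0102192 + 0.0072618 = 0.1749273

P(D) ≈ 0.1749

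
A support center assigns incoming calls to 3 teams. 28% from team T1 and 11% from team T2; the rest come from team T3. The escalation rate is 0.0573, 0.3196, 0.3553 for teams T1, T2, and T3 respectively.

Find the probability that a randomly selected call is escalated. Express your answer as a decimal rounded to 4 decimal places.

P(T3) = 1 − (0.28 + 0.11) = 0.61.
P(E) = P(E|T1)·P(T1) + P(E|T2)·P(T2) + P(E|T3)·P(T3)
      = 0.0573·0.28 + 0.3196·0.11 + 0.3553·0.61
      = 0.016044 + 0.035156 + 0.216733 = 0.267933

P(E) ≈ 0.2679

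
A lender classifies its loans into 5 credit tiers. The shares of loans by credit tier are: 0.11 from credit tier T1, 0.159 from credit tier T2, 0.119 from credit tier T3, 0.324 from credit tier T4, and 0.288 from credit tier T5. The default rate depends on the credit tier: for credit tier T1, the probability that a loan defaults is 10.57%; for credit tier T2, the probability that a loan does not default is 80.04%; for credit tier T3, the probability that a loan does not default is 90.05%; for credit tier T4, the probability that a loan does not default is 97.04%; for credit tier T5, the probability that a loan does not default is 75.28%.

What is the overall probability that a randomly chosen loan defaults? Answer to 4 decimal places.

P(D|T2) = 1 − 0.8004 = 0.1996.
P(D|T3) = 1 − 0.9005 = 0.0995.
P(D|T4) = 1 − 0.9704 = 0.0296.
P(D|T5) = 1 − 0.7528 = 0.2472.
Summing over the partition,
P(D) = P(D|T1)·P(T1) + P(D|T2)·P(T2) + P(D|T3)·P(T3) + P(D|T4)·P(T4) + P(D|T5)·P(T5)
      = 0.1057·0.11 + 0.1996·0.159 + 0.0995·0.119 + 0.0296·0.324 + 0.2472·0.288
      = 0.011627 + 0.0317364 + 0.0118405 + 0.0095904 + 0.0711936 = 0.1359879

P(D) ≈ 0.1360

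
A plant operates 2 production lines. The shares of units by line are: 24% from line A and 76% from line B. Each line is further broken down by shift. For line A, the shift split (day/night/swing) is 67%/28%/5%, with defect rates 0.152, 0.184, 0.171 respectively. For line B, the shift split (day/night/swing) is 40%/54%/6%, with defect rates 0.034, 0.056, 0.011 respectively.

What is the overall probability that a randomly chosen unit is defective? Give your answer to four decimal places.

P(D|A) = 0.67·0.152 + 0.28·0.184 + 0.05·0.171 = 0.10184 + 0.05152 + 0.00855 = 0.16191
P(D|B) = 0.4·0.034 + 0.54·0.056 + 0.06·0.011 = 0.0136 + 0.03024 + 0.00066 = 0.0445
Then overall,
P(D) = 0.24·0.16191 + 0.76·0.0445
      = 0.0388584 + 0.03382 = 0.0726784

P(D) ≈ 0.0727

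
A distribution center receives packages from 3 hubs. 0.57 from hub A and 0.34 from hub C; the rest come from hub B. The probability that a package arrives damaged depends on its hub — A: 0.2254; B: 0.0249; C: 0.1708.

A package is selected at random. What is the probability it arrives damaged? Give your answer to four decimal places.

P(D) ≈ 0.1888

P(B) = 1 − (0.57 + 0.34) = 0.09.
P(D) = P(D|A)·P(A) + P(D|B)·P(B) + P(D|C)·P(C)
      = 0.2254·0.57 + 0.0249·0.09 + 0.1708·0.34
      = 0.128478 + 0.002241 + 0.058072 = 0.188791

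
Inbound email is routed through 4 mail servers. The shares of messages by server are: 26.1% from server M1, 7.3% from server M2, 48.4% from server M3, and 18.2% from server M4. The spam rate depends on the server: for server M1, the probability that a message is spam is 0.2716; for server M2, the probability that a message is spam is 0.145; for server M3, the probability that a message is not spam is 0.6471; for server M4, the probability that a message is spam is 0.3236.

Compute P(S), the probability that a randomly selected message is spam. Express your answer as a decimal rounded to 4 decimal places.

P(S|M3) = 1 − 0.6471 = 0.3529.
By the law of total probability,
P(S) = P(S|M1)·P(M1) + P(S|M2)·P(M2) + P(S|M3)·P(M3) + P(S|M4)·P(M4)
      = 0.2716·0.261 + 0.145·0.073 + 0.3529·0.484 + 0.3236·0.182
      = 0.0708876 + 0.010585 + 0.1708036 + 0.0588952 = 0.3111714

0.3112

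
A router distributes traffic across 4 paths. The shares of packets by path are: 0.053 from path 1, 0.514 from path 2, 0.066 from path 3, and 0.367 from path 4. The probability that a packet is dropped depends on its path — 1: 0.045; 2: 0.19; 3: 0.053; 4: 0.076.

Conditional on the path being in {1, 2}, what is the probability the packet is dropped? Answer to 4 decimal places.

P(L|S) ≈ 0.1764

Let S = {1, 2}.
P(S) = 0.053 + 0.514 = 0.567.
P(L ∩ S) = 0.045·0.053 + 0.19·0.514 = 0.002385 + 0.09766 = 0.100045.
P(L | S) = 0.100045 / 0.567 = 0.176446…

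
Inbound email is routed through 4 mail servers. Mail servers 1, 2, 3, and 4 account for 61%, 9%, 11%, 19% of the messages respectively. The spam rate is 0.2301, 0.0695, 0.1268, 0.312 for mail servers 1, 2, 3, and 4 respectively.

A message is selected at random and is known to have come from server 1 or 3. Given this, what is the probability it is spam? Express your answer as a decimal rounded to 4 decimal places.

Let J = {1, 3}.
P(J) = 0.61 + 0.11 = 0.72.
P(S ∩ J) = 0.2301·0.61 + 0.1268·0.11 = 0.140361 + 0.013948 = 0.154309.
P(S | J) = 0.154309 / 0.72 = 0.214318…

0.2143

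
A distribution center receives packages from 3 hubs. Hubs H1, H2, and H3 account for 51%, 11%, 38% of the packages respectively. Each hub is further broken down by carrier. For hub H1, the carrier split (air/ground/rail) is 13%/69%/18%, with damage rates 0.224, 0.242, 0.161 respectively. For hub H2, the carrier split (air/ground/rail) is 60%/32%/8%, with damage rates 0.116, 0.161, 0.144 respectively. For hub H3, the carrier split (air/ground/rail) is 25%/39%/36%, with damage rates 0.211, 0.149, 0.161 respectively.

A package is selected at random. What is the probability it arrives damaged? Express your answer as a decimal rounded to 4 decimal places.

0.1935

P(D|H1) = 0.13·0.224 + 0.69·0.242 + 0.18·0.161 = 0.02912 + 0.16698 + 0.02898 = 0.22508
P(D|H2) = 0.6·0.116 + 0.32·0.161 + 0.08·0.144 = 0.0696 + 0.05152 + 0.01152 = 0.13264
P(D|H3) = 0.25·0.211 + 0.39·0.149 + 0.36·0.161 = 0.05275 + 0.05811 + 0.05796 = 0.16882
By total probability over the outer partition,
P(D) = 0.51·0.22508 + 0.11·0.13264 + 0.38·0.16882
      = 0.1147908 + 0.0145904 + 0.0641516 = 0.1935328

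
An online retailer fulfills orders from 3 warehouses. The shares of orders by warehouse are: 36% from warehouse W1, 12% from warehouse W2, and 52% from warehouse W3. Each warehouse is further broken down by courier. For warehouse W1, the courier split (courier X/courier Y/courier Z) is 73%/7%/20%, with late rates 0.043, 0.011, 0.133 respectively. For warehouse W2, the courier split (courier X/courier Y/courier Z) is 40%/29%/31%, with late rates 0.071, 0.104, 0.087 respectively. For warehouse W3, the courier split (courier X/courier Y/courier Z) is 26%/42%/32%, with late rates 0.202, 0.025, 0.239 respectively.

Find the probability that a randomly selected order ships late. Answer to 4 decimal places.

0.1040

P(L|W1) = 0.73·0.043 + 0.07·0.011 + 0.2·0.133 = 0.03139 + 0.00077 + 0.0266 = 0.05876
P(L|W2) = 0.4·0.071 + 0.29·0.104 + 0.31·0.087 = 0.0284 + 0.03016 + 0.02697 = 0.08553
P(L|W3) = 0.26·0.202 + 0.42·0.025 + 0.32·0.239 = 0.05252 + 0.0105 + 0.07648 = 0.1395
By total probability over the outer partition,
P(L) = 0.36·0.05876 + 0.12·0.08553 + 0.52·0.1395
      = 0.0211536 + 0.0102636 + 0.07254 = 0.1039572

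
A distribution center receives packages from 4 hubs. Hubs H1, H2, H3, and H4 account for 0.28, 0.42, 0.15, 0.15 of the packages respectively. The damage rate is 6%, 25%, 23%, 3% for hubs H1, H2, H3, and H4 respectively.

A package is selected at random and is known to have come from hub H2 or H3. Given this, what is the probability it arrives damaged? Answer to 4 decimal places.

P(D|S) ≈ 0.2447

Let S = {H2, H3}.
P(S) = 0.42 + 0.15 = 0.57.
P(D ∩ S) = 0.25·0.42 + 0.23·0.15 = 0.105 + 0.0345 = 0.1395.
P(D | S) = 0.1395 / 0.57 = 0.244737…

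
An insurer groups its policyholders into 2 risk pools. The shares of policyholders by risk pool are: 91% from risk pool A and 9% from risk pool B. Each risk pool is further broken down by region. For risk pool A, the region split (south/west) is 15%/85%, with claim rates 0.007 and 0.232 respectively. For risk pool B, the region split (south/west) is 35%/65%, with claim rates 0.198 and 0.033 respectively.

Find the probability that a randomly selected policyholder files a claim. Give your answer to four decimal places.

P(C|A) = 0.15·0.007 + 0.85·0.232 = 0.00105 + 0.1972 = 0.19825
P(C|B) = 0.35·0.198 + 0.65·0.033 = 0.0693 + 0.02145 = 0.09075
By total probability over the outer partition,
P(C) = 0.91·0.19825 + 0.09·0.09075
      = 0.1804075 + 0.0081675 = 0.188575

0.1886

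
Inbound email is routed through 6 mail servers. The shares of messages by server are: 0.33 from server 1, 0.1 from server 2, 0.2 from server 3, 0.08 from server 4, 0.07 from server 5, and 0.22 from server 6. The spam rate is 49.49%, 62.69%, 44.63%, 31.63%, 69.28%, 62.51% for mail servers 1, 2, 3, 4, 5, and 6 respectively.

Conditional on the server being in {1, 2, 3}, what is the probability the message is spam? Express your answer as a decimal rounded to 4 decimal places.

Let J = {1, 2, 3}.
P(J) = 0.33 + 0.1 + 0.2 = 0.63.
P(S ∩ J) = 0.4949·0.33 + 0.6269·0.1 + 0.4463·0.2 = 0.163317 + 0.06269 + 0.08926 = 0.315267.
P(S | J) = 0.315267 / 0.63 = 0.500424…

0.5004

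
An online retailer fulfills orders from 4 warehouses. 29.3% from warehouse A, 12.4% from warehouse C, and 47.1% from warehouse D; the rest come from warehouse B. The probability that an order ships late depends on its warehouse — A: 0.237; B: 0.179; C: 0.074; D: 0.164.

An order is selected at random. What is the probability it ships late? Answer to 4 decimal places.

0.1759

P(B) = 1 − (0.293 + 0.124 + 0.471) = 0.112.
P(L) = P(L|A)·P(A) + P(L|B)·P(B) + P(L|C)·P(C) + P(L|D)·P(D)
      = 0.237·0.293 + 0.179·0.112 + 0.074·0.124 + 0.164·0.471
      = 0.069441 + 0.020048 + 0.009176 + 0.077244 = 0.175909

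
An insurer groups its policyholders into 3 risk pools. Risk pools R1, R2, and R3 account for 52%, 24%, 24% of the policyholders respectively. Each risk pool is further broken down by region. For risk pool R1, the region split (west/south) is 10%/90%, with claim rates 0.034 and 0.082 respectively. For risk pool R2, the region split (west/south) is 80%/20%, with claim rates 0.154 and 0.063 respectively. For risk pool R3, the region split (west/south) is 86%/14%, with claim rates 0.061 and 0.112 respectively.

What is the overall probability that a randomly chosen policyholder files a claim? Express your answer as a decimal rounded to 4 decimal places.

P(C|R1) = 0.1·0.034 + 0.9·0.082 = 0.0034 + 0.0738 = 0.0772
P(C|R2) = 0.8·0.154 + 0.2·0.063 = 0.1232 + 0.0126 = 0.1358
P(C|R3) = 0.86·0.061 + 0.14·0.112 = 0.05246 + 0.01568 = 0.06814
By total probability over the outer partition,
P(C) = 0.52·0.0772 + 0.24·0.1358 + 0.24·0.06814
      = 0.040144 + 0.032592 + 0.0163536 = 0.0890896

P(C) ≈ 0.0891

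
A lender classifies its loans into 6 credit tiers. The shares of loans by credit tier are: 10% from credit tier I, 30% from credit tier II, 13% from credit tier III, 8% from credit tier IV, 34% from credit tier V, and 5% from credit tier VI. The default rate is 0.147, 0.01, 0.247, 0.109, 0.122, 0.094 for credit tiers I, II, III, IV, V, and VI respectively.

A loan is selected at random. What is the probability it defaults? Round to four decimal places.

P(D) ≈ 0.1047

Summing over the partition,
P(D) = P(D|I)·P(I) + P(D|II)·P(II) + P(D|III)·P(III) + P(D|IV)·P(IV) + P(D|V)·P(V) + P(D|VI)·P(VI)
      = 0.147·0.1 + 0.01·0.3 + 0.247·0.13 + 0.109·0.08 + 0.122·0.34 + 0.094·0.05
      = 0.0147 + 0.003 + 0.03211 + 0.00872 + 0.04148 + 0.0047 = 0.10471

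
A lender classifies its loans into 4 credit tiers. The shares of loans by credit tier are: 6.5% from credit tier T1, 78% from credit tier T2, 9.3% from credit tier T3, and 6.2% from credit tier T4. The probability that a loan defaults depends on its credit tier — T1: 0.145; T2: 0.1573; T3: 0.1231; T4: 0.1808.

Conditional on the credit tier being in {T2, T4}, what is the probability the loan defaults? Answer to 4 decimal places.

Let S = {T2, T4}.
P(S) = 0.78 + 0.062 = 0.842.
P(D ∩ S) = 0.1573·0.78 + 0.1808·0.062 = 0.122694 + 0.0112096 = 0.1339036.
P(D | S) = 0.1339036 / 0.842 = 0.159030…

0.1590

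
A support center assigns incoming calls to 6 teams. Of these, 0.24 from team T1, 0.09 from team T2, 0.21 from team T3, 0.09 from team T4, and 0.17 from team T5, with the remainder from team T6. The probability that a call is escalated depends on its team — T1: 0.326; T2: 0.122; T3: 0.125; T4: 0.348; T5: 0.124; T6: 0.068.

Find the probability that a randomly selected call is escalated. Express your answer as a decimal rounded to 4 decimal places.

P(T6) = 1 − (0.24 + 0.09 + 0.21 + 0.09 + 0.17) = 0.2.
Using total probability over the partition,
P(E) = P(E|T1)·P(T1) + P(E|T2)·P(T2) + P(E|T3)·P(T3) + P(E|T4)·P(T4) + P(E|T5)·P(T5) + P(E|T6)·P(T6)
      = 0.326·0.24 + 0.122·0.09 + 0.125·0.21 + 0.348·0.09 + 0.124·0.17 + 0.068·0.2
      = 0.07824 + 0.01098 + 0.02625 + 0.03132 + 0.02108 + 0.0136 = 0.18147

0.1815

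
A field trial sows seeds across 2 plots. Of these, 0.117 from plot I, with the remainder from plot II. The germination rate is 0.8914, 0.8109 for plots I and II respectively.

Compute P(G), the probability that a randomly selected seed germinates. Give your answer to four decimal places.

0.8203

P(II) = 1 − (0.117) = 0.883.
Summing over the partition,
P(G) = P(G|I)·P(I) + P(G|II)·P(II)
      = 0.8914·0.117 + 0.8109·0.883
      = 0.1042938 + 0.7160247 = 0.8203185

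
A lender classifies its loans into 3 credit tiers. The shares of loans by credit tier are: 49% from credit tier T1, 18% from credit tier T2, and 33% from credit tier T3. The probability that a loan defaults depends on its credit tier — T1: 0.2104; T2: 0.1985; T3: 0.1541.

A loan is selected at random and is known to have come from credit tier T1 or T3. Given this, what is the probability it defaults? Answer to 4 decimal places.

Let S = {T1, T3}.
P(S) = 0.49 + 0.33 = 0.82.
P(D ∩ S) = 0.2104·0.49 + 0.1541·0.33 = 0.103096 + 0.050853 = 0.153949.
P(D | S) = 0.153949 / 0.82 = 0.187743…

0.1877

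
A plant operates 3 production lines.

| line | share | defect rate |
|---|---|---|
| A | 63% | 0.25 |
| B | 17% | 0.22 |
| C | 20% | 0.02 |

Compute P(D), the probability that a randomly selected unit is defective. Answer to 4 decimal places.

0.1989

Using total probability over the partition,
P(D) = P(D|A)·P(A) + P(D|B)·P(B) + P(D|C)·P(C)
      = 0.25·0.63 + 0.22·0.17 + 0.02·0.2
      = 0.1575 + 0.0374 + 0.004 = 0.1989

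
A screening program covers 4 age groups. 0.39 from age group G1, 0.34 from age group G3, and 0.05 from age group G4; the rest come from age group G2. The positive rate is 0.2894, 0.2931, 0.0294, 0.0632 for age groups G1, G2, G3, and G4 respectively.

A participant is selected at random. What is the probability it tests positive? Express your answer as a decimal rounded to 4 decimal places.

P(G2) = 1 − (0.39 + 0.34 + 0.05) = 0.22.
P(T) = P(T|G1)·P(G1) + P(T|G2)·P(G2) + P(T|G3)·P(G3) + P(T|G4)·P(G4)
      = 0.2894·0.39 + 0.2931·0.22 + 0.0294·0.34 + 0.0632·0.05
      = 0.112866 + 0.064482 + 0.009996 + 0.00316 = 0.190504

P(T) ≈ 0.1905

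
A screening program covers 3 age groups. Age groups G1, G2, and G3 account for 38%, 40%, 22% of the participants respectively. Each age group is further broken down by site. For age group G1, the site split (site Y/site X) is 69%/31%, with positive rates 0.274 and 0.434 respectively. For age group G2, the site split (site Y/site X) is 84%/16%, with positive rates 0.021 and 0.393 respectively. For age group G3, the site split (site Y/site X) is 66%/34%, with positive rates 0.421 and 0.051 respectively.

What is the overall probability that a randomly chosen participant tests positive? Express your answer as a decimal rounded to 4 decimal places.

P(T|G1) = 0.69·0.274 + 0.31·0.434 = 0.18906 + 0.13454 = 0.3236
P(T|G2) = 0.84·0.021 + 0.16·0.393 = 0.01764 + 0.06288 = 0.08052
P(T|G3) = 0.66·0.421 + 0.34·0.051 = 0.27786 + 0.01734 = 0.2952
By total probability over the outer partition,
P(T) = 0.38·0.3236 + 0.4·0.08052 + 0.22·0.2952
      = 0.122968 + 0.032208 + 0.064944 = 0.22012

0.2201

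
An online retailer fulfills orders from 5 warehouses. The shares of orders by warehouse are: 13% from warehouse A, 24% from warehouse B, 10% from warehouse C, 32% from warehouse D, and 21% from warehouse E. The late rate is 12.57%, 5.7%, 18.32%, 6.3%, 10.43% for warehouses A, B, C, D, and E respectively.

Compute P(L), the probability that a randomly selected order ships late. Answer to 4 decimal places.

P(L) = P(L|A)·P(A) + P(L|B)·P(B) + P(L|C)·P(C) + P(L|D)·P(D) + P(L|E)·P(E)
      = 0.1257·0.13 + 0.057·0.24 + 0.1832·0.1 + 0.063·0.32 + 0.1043·0.21
      = 0.016341 + 0.01368 + 0.01832 + 0.02016 + 0.021903 = 0.090404

P(L) ≈ 0.0904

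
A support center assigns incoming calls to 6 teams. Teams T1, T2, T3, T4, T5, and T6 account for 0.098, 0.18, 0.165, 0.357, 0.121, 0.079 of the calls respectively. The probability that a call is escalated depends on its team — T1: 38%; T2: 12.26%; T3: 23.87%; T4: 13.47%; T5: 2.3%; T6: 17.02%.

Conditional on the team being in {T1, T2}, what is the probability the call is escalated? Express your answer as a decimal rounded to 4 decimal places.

0.2133

Let S = {T1, T2}.
P(S) = 0.098 + 0.18 = 0.278.
P(E ∩ S) = 0.38·0.098 + 0.1226·0.18 = 0.03724 + 0.022068 = 0.059308.
P(E | S) = 0.059308 / 0.278 = 0.213338…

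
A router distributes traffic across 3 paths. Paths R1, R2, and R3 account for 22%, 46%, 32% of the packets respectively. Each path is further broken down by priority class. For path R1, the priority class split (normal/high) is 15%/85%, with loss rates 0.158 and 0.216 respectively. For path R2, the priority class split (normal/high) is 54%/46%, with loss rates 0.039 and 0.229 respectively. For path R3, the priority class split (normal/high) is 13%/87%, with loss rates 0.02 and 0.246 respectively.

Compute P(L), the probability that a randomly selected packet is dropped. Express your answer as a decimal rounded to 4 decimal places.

P(L) ≈ 0.1731

P(L|R1) = 0.15·0.158 + 0.85·0.216 = 0.0237 + 0.1836 = 0.2073
P(L|R2) = 0.54·0.039 + 0.46·0.229 = 0.02106 + 0.10534 = 0.1264
P(L|R3) = 0.13·0.02 + 0.87·0.246 = 0.0026 + 0.21402 = 0.21662
Then overall,
P(L) = 0.22·0.2073 + 0.46·0.1264 + 0.32·0.21662
      = 0.045606 + 0.058144 + 0.0693184 = 0.1730684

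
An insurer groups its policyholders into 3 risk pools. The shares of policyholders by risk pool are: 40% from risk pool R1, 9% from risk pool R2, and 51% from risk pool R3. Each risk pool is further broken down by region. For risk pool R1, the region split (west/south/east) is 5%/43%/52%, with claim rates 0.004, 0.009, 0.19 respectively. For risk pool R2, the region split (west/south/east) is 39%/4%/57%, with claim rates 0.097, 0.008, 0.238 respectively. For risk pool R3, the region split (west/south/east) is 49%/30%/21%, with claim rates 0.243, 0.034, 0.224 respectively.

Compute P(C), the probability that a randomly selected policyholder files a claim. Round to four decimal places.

P(C|R1) = 0.05·0.004 + 0.43·0.009 + 0.52·0.19 = 0.0002 + 0.00387 + 0.0988 = 0.10287
P(C|R2) = 0.39·0.097 + 0.04·0.008 + 0.57·0.238 = 0.03783 + 0.00032 + 0.13566 = 0.17381
P(C|R3) = 0.49·0.243 + 0.3·0.034 + 0.21·0.224 = 0.11907 + 0.0102 + 0.04704 = 0.17631
By total probability over the outer partition,
P(C) = 0.4·0.10287 + 0.09·0.17381 + 0.51·0.17631
      = 0.041148 + 0.0156429 + 0.0899181 = 0.146709

0.1467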